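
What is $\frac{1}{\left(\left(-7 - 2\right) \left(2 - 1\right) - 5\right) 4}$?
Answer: $- \frac{1}{56} \approx -0.017857$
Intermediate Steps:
$\frac{1}{\left(\left(-7 - 2\right) \left(2 - 1\right) - 5\right) 4} = \frac{1}{\left(\left(-9\right) 1 - 5\right) 4} = \frac{1}{\left(-9 - 5\right) 4} = \frac{1}{\left(-14\right) 4} = \frac{1}{-56} = - \frac{1}{56}$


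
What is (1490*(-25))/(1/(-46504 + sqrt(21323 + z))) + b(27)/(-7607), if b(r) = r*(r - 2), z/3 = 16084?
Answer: 13177408317325/7607 - 2048750*sqrt(23) ≈ 1.7224e+9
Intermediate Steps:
z = 48252 (z = 3*16084 = 48252)
b(r) = r*(-2 + r)
(1490*(-25))/(1/(-46504 + sqrt(21323 + z))) + b(27)/(-7607) = (1490*(-25))/(1/(-46504 + sqrt(21323 + 48252))) + (27*(-2 + 27))/(-7607) = -(-1732274000 + 2048750*sqrt(23)) + (27*25)*(-1/7607) = -(-1732274000 + 2048750*sqrt(23)) + 675*(-1/7607) = -37250*(-46504 + 55*sqrt(23)) - 675/7607 = (1732274000 - 2048750*sqrt(23)) - 675/7607 = 13177408317325/7607 - 2048750*sqrt(23)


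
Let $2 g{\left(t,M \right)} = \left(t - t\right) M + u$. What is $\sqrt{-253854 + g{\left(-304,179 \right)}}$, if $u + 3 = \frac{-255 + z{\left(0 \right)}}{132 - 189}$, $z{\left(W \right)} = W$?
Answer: $\frac{2 i \sqrt{22910257}}{19} \approx 503.84 i$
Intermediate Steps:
$u = \frac{28}{19}$ ($u = -3 + \frac{-255 + 0}{132 - 189} = -3 - \frac{255}{-57} = -3 - - \frac{85}{19} = -3 + \frac{85}{19} = \frac{28}{19} \approx 1.4737$)
$g{\left(t,M \right)} = \frac{14}{19}$ ($g{\left(t,M \right)} = \frac{\left(t - t\right) M + \frac{28}{19}}{2} = \frac{0 M + \frac{28}{19}}{2} = \frac{0 + \frac{28}{19}}{2} = \frac{1}{2} \cdot \frac{28}{19} = \frac{14}{19}$)
$\sqrt{-253854 + g{\left(-304,179 \right)}} = \sqrt{-253854 + \frac{14}{19}} = \sqrt{- \frac{4823212}{19}} = \frac{2 i \sqrt{22910257}}{19}$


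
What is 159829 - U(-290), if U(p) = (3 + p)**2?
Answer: 77460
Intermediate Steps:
159829 - U(-290) = 159829 - (3 - 290)**2 = 159829 - 1*(-287)**2 = 159829 - 1*82369 = 159829 - 82369 = 77460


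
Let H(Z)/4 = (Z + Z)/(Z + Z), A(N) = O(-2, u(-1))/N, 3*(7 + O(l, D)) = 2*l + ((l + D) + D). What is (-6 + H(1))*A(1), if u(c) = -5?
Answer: 74/3 ≈ 24.667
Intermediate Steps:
O(l, D) = -7 + l + 2*D/3 (O(l, D) = -7 + (2*l + ((l + D) + D))/3 = -7 + (2*l + ((D + l) + D))/3 = -7 + (2*l + (l + 2*D))/3 = -7 + (2*D + 3*l)/3 = -7 + (l + 2*D/3) = -7 + l + 2*D/3)
A(N) = -37/(3*N) (A(N) = (-7 - 2 + (2/3)*(-5))/N = (-7 - 2 - 10/3)/N = -37/(3*N))
H(Z) = 4 (H(Z) = 4*((Z + Z)/(Z + Z)) = 4*((2*Z)/((2*Z))) = 4*((2*Z)*(1/(2*Z))) = 4*1 = 4)
(-6 + H(1))*A(1) = (-6 + 4)*(-37/3/1) = -(-74)/3 = -2*(-37/3) = 74/3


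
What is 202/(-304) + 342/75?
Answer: 14803/3800 ≈ 3.8955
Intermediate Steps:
202/(-304) + 342/75 = 202*(-1/304) + 342*(1/75) = -101/152 + 114/25 = 14803/3800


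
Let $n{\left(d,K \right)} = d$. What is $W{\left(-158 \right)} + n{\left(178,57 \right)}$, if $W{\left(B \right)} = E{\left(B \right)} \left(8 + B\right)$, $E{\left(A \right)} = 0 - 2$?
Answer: $478$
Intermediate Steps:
$E{\left(A \right)} = -2$ ($E{\left(A \right)} = 0 - 2 = -2$)
$W{\left(B \right)} = -16 - 2 B$ ($W{\left(B \right)} = - 2 \left(8 + B\right) = -16 - 2 B$)
$W{\left(-158 \right)} + n{\left(178,57 \right)} = \left(-16 - -316\right) + 178 = \left(-16 + 316\right) + 178 = 300 + 178 = 478$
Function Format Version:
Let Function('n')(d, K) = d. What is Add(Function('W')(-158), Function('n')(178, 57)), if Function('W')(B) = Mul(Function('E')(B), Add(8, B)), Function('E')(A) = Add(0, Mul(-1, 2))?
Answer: 478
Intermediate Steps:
Function('E')(A) = -2 (Function('E')(A) = Add(0, -2) = -2)
Function('W')(B) = Add(-16, Mul(-2, B)) (Function('W')(B) = Mul(-2, Add(8, B)) = Add(-16, Mul(-2, B)))
Add(Function('W')(-158), Function('n')(178, 57)) = Add(Add(-16, Mul(-2, -158)), 178) = Add(Add(-16, 316), 178) = Add(300, 178) = 478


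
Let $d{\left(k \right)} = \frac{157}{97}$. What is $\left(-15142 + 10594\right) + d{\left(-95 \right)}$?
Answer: $- \frac{440999}{97} \approx -4546.4$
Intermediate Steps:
$d{\left(k \right)} = \frac{157}{97}$ ($d{\left(k \right)} = 157 \cdot \frac{1}{97} = \frac{157}{97}$)
$\left(-15142 + 10594\right) + d{\left(-95 \right)} = \left(-15142 + 10594\right) + \frac{157}{97} = -4548 + \frac{157}{97} = - \frac{440999}{97}$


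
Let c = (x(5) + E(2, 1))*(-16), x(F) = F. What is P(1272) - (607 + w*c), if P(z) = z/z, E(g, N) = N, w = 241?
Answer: 22530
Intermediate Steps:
c = -96 (c = (5 + 1)*(-16) = 6*(-16) = -96)
P(z) = 1
P(1272) - (607 + w*c) = 1 - (607 + 241*(-96)) = 1 - (607 - 23136) = 1 - 1*(-22529) = 1 + 22529 = 22530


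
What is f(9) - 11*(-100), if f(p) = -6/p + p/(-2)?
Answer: 6569/6 ≈ 1094.8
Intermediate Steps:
f(p) = -6/p - p/2 (f(p) = -6/p + p*(-1/2) = -6/p - p/2)
f(9) - 11*(-100) = (-6/9 - 1/2*9) - 11*(-100) = (-6*1/9 - 9/2) + 1100 = (-2/3 - 9/2) + 1100 = -31/6 + 1100 = 6569/6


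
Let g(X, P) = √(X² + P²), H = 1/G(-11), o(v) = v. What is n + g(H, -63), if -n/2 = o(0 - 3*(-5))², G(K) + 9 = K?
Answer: -450 + √1587601/20 ≈ -387.00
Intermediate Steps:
G(K) = -9 + K
n = -450 (n = -2*(0 - 3*(-5))² = -2*(0 + 15)² = -2*15² = -2*225 = -450)
H = -1/20 (H = 1/(-9 - 11) = 1/(-20) = -1/20 ≈ -0.050000)
g(X, P) = √(P² + X²)
n + g(H, -63) = -450 + √((-63)² + (-1/20)²) = -450 + √(3969 + 1/400) = -450 + √(1587601/400) = -450 + √1587601/20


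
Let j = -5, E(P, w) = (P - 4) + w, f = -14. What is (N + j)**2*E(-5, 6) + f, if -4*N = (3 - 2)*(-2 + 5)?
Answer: -1811/16 ≈ -113.19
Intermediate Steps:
N = -3/4 (N = -(3 - 2)*(-2 + 5)/4 = -3/4 ≈ -0.75000)
E(P, w) = -4 + P + w (E(P, w) = (-4 + P) + w = -4 + P + w)
(N + j)**2*E(-5, 6) + f = (-3/4 - 5)**2*(-4 - 5 + 6) - 14 = (-23/4)**2*(-3) - 14 = (529/16)*(-3) - 14 = -1587/16 - 14 = -1811/16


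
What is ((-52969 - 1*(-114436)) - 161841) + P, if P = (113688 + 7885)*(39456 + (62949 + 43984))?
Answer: 17796849523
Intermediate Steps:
P = 17796949897 (P = 121573*(39456 + 106933) = 121573*146389 = 17796949897)
((-52969 - 1*(-114436)) - 161841) + P = ((-52969 - 1*(-114436)) - 161841) + 17796949897 = ((-52969 + 114436) - 161841) + 17796949897 = (61467 - 161841) + 17796949897 = -100374 + 17796949897 = 17796849523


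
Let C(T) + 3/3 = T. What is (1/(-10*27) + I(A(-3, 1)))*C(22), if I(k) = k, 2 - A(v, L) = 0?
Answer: 3773/90 ≈ 41.922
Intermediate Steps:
A(v, L) = 2 (A(v, L) = 2 - 1*0 = 2 + 0 = 2)
C(T) = -1 + T
(1/(-10*27) + I(A(-3, 1)))*C(22) = (1/(-10*27) + 2)*(-1 + 22) = (1/(-270) + 2)*21 = (-1/270 + 2)*21 = (539/270)*21 = 3773/90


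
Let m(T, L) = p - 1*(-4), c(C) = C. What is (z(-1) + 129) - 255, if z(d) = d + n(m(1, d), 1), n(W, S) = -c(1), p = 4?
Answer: -128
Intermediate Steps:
m(T, L) = 8 (m(T, L) = 4 - 1*(-4) = 4 + 4 = 8)
n(W, S) = -1 (n(W, S) = -1*1 = -1)
z(d) = -1 + d (z(d) = d - 1 = -1 + d)
(z(-1) + 129) - 255 = ((-1 - 1) + 129) - 255 = (-2 + 129) - 255 = 127 - 255 = -128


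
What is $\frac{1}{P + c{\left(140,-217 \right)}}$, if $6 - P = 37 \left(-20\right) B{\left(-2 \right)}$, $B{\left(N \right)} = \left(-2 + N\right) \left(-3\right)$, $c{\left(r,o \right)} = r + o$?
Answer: $\frac{1}{8809} \approx 0.00011352$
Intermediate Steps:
$c{\left(r,o \right)} = o + r$
$B{\left(N \right)} = 6 - 3 N$
$P = 8886$ ($P = 6 - 37 \left(-20\right) \left(6 - -6\right) = 6 - - 740 \left(6 + 6\right) = 6 - \left(-740\right) 12 = 6 - -8880 = 6 + 8880 = 8886$)
$\frac{1}{P + c{\left(140,-217 \right)}} = \frac{1}{8886 + \left(-217 + 140\right)} = \frac{1}{8886 - 77} = \frac{1}{8809}$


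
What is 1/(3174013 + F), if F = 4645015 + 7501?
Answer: 1/7826529 ≈ 1.2777e-7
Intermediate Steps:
F = 4652516
1/(3174013 + F) = 1/(3174013 + 4652516) = 1/7826529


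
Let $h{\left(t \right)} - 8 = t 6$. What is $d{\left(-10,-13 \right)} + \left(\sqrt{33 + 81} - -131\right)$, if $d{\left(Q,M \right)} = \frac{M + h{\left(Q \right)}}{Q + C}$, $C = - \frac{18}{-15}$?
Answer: $\frac{6089}{44} + \sqrt{114} \approx 149.06$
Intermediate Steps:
$C = \frac{6}{5}$ ($C = \left(-18\right) \left(- \frac{1}{15}\right) = \frac{6}{5} \approx 1.2$)
$h{\left(t \right)} = 8 + 6 t$ ($h{\left(t \right)} = 8 + t 6 = 8 + 6 t$)
$d{\left(Q,M \right)} = \frac{8 + M + 6 Q}{\frac{6}{5} + Q}$ ($d{\left(Q,M \right)} = \frac{M + \left(8 + 6 Q\right)}{Q + \frac{6}{5}} = \frac{8 + M + 6 Q}{\frac{6}{5} + Q}$)
$d{\left(-10,-13 \right)} + \left(\sqrt{33 + 81} - -131\right) = \frac{5 \left(8 - 13 + 6 \left(-10\right)\right)}{6 + 5 \left(-10\right)} + \left(\sqrt{33 + 81} - -131\right) = \frac{5 \left(8 - 13 - 60\right)}{6 - 50} + \left(\sqrt{114} + 131\right) = 5 \frac{1}{-44} \left(-65\right) + \left(131 + \sqrt{114}\right) = 5 \left(- \frac{1}{44}\right) \left(-65\right) + \left(131 + \sqrt{114}\right) = \frac{325}{44} + \left(131 + \sqrt{114}\right) = \frac{6089}{44} + \sqrt{114}$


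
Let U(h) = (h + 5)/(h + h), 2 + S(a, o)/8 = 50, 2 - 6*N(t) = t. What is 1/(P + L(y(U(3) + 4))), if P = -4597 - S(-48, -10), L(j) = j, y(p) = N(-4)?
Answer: -1/4980 ≈ -0.00020080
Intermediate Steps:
N(t) = ⅓ - t/6
S(a, o) = 384 (S(a, o) = -16 + 8*50 = -16 + 400 = 384)
U(h) = (5 + h)/(2*h) (U(h) = (5 + h)/((2*h)) = (5 + h)*(1/(2*h)) = (5 + h)/(2*h))
y(p) = 1 (y(p) = ⅓ - ⅙*(-4) = ⅓ + ⅔ = 1)
P = -4981 (P = -4597 - 1*384 = -4597 - 384 = -4981)
1/(P + L(y(U(3) + 4))) = 1/(-4981 + 1) = 1/(-4980) = -1/4980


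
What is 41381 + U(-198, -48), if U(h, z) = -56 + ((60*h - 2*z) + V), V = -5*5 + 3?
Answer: 29519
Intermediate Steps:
V = -22 (V = -25 + 3 = -22)
U(h, z) = -78 - 2*z + 60*h (U(h, z) = -56 + ((60*h - 2*z) - 22) = -56 + ((-2*z + 60*h) - 22) = -56 + (-22 - 2*z + 60*h) = -78 - 2*z + 60*h)
41381 + U(-198, -48) = 41381 + (-78 - 2*(-48) + 60*(-198)) = 41381 + (-78 + 96 - 11880) = 41381 - 11862 = 29519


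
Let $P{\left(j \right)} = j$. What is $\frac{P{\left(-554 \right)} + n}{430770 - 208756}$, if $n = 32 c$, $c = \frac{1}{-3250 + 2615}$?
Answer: $- \frac{175911}{70489445} \approx -0.0024956$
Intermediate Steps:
$c = - \frac{1}{635}$ ($c = \frac{1}{-635} = - \frac{1}{635} \approx -0.0015748$)
$n = - \frac{32}{635}$ ($n = 32 \left(- \frac{1}{635}\right) = - \frac{32}{635} \approx -0.050394$)
$\frac{P{\left(-554 \right)} + n}{430770 - 208756} = \frac{-554 - \frac{32}{635}}{430770 - 208756} = - \frac{351822}{635 \cdot 222014} = \left(- \frac{351822}{635}\right) \frac{1}{222014} = - \frac{175911}{70489445}$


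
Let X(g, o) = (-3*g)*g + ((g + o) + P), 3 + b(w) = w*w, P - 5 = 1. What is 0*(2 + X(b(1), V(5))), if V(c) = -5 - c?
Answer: 0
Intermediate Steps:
P = 6 (P = 5 + 1 = 6)
b(w) = -3 + w**2 (b(w) = -3 + w*w = -3 + w**2)
X(g, o) = 6 + g + o - 3*g**2 (X(g, o) = (-3*g)*g + ((g + o) + 6) = -3*g**2 + (6 + g + o) = 6 + g + o - 3*g**2)
0*(2 + X(b(1), V(5))) = 0*(2 + (6 + (-3 + 1**2) + (-5 - 1*5) - 3*(-3 + 1**2)**2)) = 0*(2 + (6 + (-3 + 1) + (-5 - 5) - 3*(-3 + 1)**2)) = 0*(2 + (6 - 2 - 10 - 3*(-2)**2)) = 0*(2 + (6 - 2 - 10 - 3*4)) = 0*(2 + (6 - 2 - 10 - 12)) = 0*(2 - 18) = 0*(-16) = 0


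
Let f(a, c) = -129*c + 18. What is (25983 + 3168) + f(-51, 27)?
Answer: 25686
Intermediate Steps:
f(a, c) = 18 - 129*c
(25983 + 3168) + f(-51, 27) = (25983 + 3168) + (18 - 129*27) = 29151 + (18 - 3483) = 29151 - 3465 = 25686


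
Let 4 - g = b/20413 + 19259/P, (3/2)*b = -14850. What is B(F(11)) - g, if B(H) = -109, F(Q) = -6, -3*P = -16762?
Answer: -37650927677/342162706 ≈ -110.04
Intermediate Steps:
P = 16762/3 (P = -⅓*(-16762) = 16762/3 ≈ 5587.3)
b = -9900 (b = (⅔)*(-14850) = -9900)
g = 355192723/342162706 (g = 4 - (-9900/20413 + 19259/(16762/3)) = 4 - (-9900*1/20413 + 19259*(3/16762)) = 4 - (-9900/20413 + 57777/16762) = 4 - 1*1013458101/342162706 = 4 - 1013458101/342162706 = 355192723/342162706 ≈ 1.0381)
B(F(11)) - g = -109 - 1*355192723/342162706 = -109 - 355192723/342162706 = -37650927677/342162706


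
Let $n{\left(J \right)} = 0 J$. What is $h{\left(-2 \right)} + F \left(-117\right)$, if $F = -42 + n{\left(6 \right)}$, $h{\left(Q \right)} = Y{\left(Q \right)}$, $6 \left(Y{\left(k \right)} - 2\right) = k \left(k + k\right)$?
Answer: $\frac{14752}{3} \approx 4917.3$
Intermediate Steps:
$n{\left(J \right)} = 0$
$Y{\left(k \right)} = 2 + \frac{k^{2}}{3}$ ($Y{\left(k \right)} = 2 + \frac{k \left(k + k\right)}{6} = 2 + \frac{k 2 k}{6} = 2 + \frac{2 k^{2}}{6} = 2 + \frac{k^{2}}{3}$)
$h{\left(Q \right)} = 2 + \frac{Q^{2}}{3}$
$F = -42$ ($F = -42 + 0 = -42$)
$h{\left(-2 \right)} + F \left(-117\right) = \left(2 + \frac{\left(-2\right)^{2}}{3}\right) - -4914 = \left(2 + \frac{1}{3} \cdot 4\right) + 4914 = \left(2 + \frac{4}{3}\right) + 4914 = \frac{10}{3} + 4914 = \frac{14752}{3}$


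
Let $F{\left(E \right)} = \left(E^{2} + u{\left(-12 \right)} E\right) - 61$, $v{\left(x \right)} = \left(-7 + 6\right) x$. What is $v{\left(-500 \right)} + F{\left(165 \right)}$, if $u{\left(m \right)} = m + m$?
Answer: $23704$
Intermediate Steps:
$v{\left(x \right)} = - x$
$u{\left(m \right)} = 2 m$
$F{\left(E \right)} = -61 + E^{2} - 24 E$ ($F{\left(E \right)} = \left(E^{2} + 2 \left(-12\right) E\right) - 61 = \left(E^{2} - 24 E\right) - 61 = -61 + E^{2} - 24 E$)
$v{\left(-500 \right)} + F{\left(165 \right)} = \left(-1\right) \left(-500\right) - \left(4021 - 27225\right) = 500 - -23204 = 500 + 23204 = 23704$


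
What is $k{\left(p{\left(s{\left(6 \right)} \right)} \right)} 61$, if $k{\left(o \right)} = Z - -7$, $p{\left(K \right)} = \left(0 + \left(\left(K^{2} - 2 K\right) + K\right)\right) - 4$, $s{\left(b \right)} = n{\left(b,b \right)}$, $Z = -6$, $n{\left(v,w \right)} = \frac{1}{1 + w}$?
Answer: $61$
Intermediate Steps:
$s{\left(b \right)} = \frac{1}{1 + b}$
$p{\left(K \right)} = -4 + K^{2} - K$ ($p{\left(K \right)} = \left(0 + \left(K^{2} - K\right)\right) - 4 = \left(K^{2} - K\right) - 4 = -4 + K^{2} - K$)
$k{\left(o \right)} = 1$ ($k{\left(o \right)} = -6 - -7 = -6 + 7 = 1$)
$k{\left(p{\left(s{\left(6 \right)} \right)} \right)} 61 = 1 \cdot 61 = 61$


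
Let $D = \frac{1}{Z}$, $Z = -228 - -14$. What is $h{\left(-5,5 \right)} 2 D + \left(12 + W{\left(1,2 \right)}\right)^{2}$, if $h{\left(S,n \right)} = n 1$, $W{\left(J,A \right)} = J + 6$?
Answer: $\frac{38622}{107} \approx 360.95$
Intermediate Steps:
$W{\left(J,A \right)} = 6 + J$
$h{\left(S,n \right)} = n$
$Z = -214$ ($Z = -228 + 14 = -214$)
$D = - \frac{1}{214}$ ($D = \frac{1}{-214} = - \frac{1}{214} \approx -0.0046729$)
$h{\left(-5,5 \right)} 2 D + \left(12 + W{\left(1,2 \right)}\right)^{2} = 5 \cdot 2 \left(- \frac{1}{214}\right) + \left(12 + \left(6 + 1\right)\right)^{2} = 10 \left(- \frac{1}{214}\right) + \left(12 + 7\right)^{2} = - \frac{5}{107} + 19^{2} = - \frac{5}{107} + 361 = \frac{38622}{107}$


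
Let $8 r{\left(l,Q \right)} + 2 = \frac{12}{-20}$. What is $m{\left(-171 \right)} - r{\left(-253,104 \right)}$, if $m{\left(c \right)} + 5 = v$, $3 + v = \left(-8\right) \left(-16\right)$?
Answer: $\frac{4813}{40} \approx 120.32$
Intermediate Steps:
$v = 125$ ($v = -3 - -128 = -3 + 128 = 125$)
$m{\left(c \right)} = 120$ ($m{\left(c \right)} = -5 + 125 = 120$)
$r{\left(l,Q \right)} = - \frac{13}{40}$ ($r{\left(l,Q \right)} = - \frac{1}{4} + \frac{12 \frac{1}{-20}}{8} = - \frac{1}{4} + \frac{12 \left(- \frac{1}{20}\right)}{8} = - \frac{1}{4} + \frac{1}{8} \left(- \frac{3}{5}\right) = - \frac{1}{4} - \frac{3}{40} = - \frac{13}{40}$)
$m{\left(-171 \right)} - r{\left(-253,104 \right)} = 120 - - \frac{13}{40} = 120 + \frac{13}{40} = \frac{4813}{40}$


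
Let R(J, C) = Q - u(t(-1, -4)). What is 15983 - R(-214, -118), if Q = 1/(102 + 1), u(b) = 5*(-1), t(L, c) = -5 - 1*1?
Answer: 1645733/103 ≈ 15978.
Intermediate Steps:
t(L, c) = -6 (t(L, c) = -5 - 1 = -6)
u(b) = -5
Q = 1/103 ≈ 0.0097087
R(J, C) = 516/103 (R(J, C) = 1/103 - 1*(-5) = 1/103 + 5 = 516/103)
15983 - R(-214, -118) = 15983 - 1*516/103 = 15983 - 516/103 = 1645733/103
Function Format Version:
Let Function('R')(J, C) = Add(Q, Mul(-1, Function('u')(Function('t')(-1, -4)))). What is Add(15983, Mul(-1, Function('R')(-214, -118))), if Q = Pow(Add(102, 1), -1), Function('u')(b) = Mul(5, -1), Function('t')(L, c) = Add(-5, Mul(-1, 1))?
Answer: Rational(1645733, 103) ≈ 15978.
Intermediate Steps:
Function('t')(L, c) = -6 (Function('t')(L, c) = Add(-5, -1) = -6)
Function('u')(b) = -5
Q = Rational(1, 103) (Q = Pow(103, -1) = Rational(1, 103) ≈ 0.0097087)
Function('R')(J, C) = Rational(516, 103) (Function('R')(J, C) = Add(Rational(1, 103), Mul(-1, -5)) = Add(Rational(1, 103), 5) = Rational(516, 103))
Add(15983, Mul(-1, Function('R')(-214, -118))) = Add(15983, Mul(-1, Rational(516, 103))) = Add(15983, Rational(-516, 103)) = Rational(1645733, 103)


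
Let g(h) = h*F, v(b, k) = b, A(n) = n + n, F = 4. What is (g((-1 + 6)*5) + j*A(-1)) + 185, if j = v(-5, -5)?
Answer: 295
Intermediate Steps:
A(n) = 2*n
g(h) = 4*h (g(h) = h*4 = 4*h)
j = -5
(g((-1 + 6)*5) + j*A(-1)) + 185 = (4*((-1 + 6)*5) - 10*(-1)) + 185 = (4*(5*5) - 5*(-2)) + 185 = (4*25 + 10) + 185 = (100 + 10) + 185 = 110 + 185 = 295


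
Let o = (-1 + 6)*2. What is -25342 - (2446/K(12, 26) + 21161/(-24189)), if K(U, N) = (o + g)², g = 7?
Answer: -177209368147/6990621 ≈ -25350.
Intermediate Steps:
o = 10 (o = 5*2 = 10)
K(U, N) = 289 (K(U, N) = (10 + 7)² = 17² = 289)
-25342 - (2446/K(12, 26) + 21161/(-24189)) = -25342 - (2446/289 + 21161/(-24189)) = -25342 - (2446*(1/289) + 21161*(-1/24189)) = -25342 - (2446/289 - 21161/24189) = -25342 - 1*53050765/6990621 = -25342 - 53050765/6990621 = -177209368147/6990621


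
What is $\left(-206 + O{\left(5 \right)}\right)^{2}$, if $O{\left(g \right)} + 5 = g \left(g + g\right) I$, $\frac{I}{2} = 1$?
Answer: $12321$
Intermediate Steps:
$I = 2$ ($I = 2 \cdot 1 = 2$)
$O{\left(g \right)} = -5 + 4 g^{2}$ ($O{\left(g \right)} = -5 + g \left(g + g\right) 2 = -5 + g 2 g 2 = -5 + 2 g^{2} \cdot 2 = -5 + 4 g^{2}$)
$\left(-206 + O{\left(5 \right)}\right)^{2} = \left(-206 - \left(5 - 4 \cdot 5^{2}\right)\right)^{2} = \left(-206 + \left(-5 + 4 \cdot 25\right)\right)^{2} = \left(-206 + \left(-5 + 100\right)\right)^{2} = \left(-206 + 95\right)^{2} = \left(-111\right)^{2} = 12321$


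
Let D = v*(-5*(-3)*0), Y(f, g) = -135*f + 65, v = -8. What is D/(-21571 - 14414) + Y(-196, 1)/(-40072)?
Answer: -26525/40072 ≈ -0.66193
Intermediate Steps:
Y(f, g) = 65 - 135*f
D = 0 (D = -8*(-5*(-3))*0 = -120*0 = -8*0 = 0)
D/(-21571 - 14414) + Y(-196, 1)/(-40072) = 0/(-21571 - 14414) + (65 - 135*(-196))/(-40072) = 0/(-35985) + (65 + 26460)*(-1/40072) = 0*(-1/35985) + 26525*(-1/40072) = 0 - 26525/40072 = -26525/40072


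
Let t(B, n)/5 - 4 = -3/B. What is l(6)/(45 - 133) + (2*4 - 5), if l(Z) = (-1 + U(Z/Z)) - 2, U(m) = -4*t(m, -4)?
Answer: 287/88 ≈ 3.2614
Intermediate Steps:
t(B, n) = 20 - 15/B (t(B, n) = 20 + 5*(-3/B) = 20 - 15/B)
U(m) = -80 + 60/m (U(m) = -4*(20 - 15/m) = -80 + 60/m)
l(Z) = -23 (l(Z) = (-1 + (-80 + 60/((Z/Z)))) - 2 = (-1 + (-80 + 60/1)) - 2 = (-1 + (-80 + 60*1)) - 2 = (-1 + (-80 + 60)) - 2 = (-1 - 20) - 2 = -21 - 2 = -23)
l(6)/(45 - 133) + (2*4 - 5) = -23/(45 - 133) + (2*4 - 5) = -23/(-88) + (8 - 5) = -1/88*(-23) + 3 = 23/88 + 3 = 287/88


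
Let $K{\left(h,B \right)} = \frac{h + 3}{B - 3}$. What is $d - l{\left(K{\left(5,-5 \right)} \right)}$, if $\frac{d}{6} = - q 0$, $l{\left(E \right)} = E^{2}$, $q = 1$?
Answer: $-1$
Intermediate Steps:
$K{\left(h,B \right)} = \frac{3 + h}{-3 + B}$
$d = 0$ ($d = 6 \left(-1\right) 1 \cdot 0 = 6 \left(\left(-1\right) 0\right) = 6 \cdot 0 = 0$)
$d - l{\left(K{\left(5,-5 \right)} \right)} = 0 - \left(\frac{3 + 5}{-3 - 5}\right)^{2} = 0 - \left(\frac{1}{-8} \cdot 8\right)^{2} = 0 - \left(\left(- \frac{1}{8}\right) 8\right)^{2} = 0 - \left(-1\right)^{2} = 0 - 1 = -1$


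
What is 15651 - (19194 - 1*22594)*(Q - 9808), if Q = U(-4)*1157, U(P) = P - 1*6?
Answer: -72669549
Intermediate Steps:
U(P) = -6 + P (U(P) = P - 6 = -6 + P)
Q = -11570 (Q = (-6 - 4)*1157 = -10*1157 = -11570)
15651 - (19194 - 1*22594)*(Q - 9808) = 15651 - (19194 - 1*22594)*(-11570 - 9808) = 15651 - (19194 - 22594)*(-21378) = 15651 - (-3400)*(-21378) = 15651 - 1*72685200 = 15651 - 72685200 = -72669549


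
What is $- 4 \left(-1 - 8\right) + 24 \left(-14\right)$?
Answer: $-300$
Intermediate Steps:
$- 4 \left(-1 - 8\right) + 24 \left(-14\right) = \left(-4\right) \left(-9\right) - 336 = 36 - 336 = -300$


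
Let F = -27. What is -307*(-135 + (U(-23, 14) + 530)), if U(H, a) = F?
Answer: -112976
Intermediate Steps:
U(H, a) = -27
-307*(-135 + (U(-23, 14) + 530)) = -307*(-135 + (-27 + 530)) = -307*(-135 + 503) = -307*368 = -112976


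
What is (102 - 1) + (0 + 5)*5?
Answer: 126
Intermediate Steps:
(102 - 1) + (0 + 5)*5 = 101 + 5*5 = 101 + 25 = 126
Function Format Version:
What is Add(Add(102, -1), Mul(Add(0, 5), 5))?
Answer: 126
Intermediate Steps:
Add(Add(102, -1), Mul(Add(0, 5), 5)) = Add(101, Mul(5, 5)) = Add(101, 25) = 126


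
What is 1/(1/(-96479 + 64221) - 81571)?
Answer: -32258/2631317319 ≈ -1.2259e-5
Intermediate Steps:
1/(1/(-96479 + 64221) - 81571) = 1/(1/(-32258) - 81571) = 1/(-1/32258 - 81571) = 1/(-2631317319/32258) = -32258/2631317319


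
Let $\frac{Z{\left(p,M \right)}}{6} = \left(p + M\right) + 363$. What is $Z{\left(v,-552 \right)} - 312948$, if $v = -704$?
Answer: $-318306$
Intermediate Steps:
$Z{\left(p,M \right)} = 2178 + 6 M + 6 p$ ($Z{\left(p,M \right)} = 6 \left(\left(p + M\right) + 363\right) = 6 \left(\left(M + p\right) + 363\right) = 6 \left(363 + M + p\right) = 2178 + 6 M + 6 p$)
$Z{\left(v,-552 \right)} - 312948 = \left(2178 + 6 \left(-552\right) + 6 \left(-704\right)\right) - 312948 = \left(2178 - 3312 - 4224\right) - 312948 = -5358 - 312948 = -318306$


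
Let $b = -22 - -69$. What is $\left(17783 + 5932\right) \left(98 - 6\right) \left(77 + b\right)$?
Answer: $270540720$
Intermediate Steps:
$b = 47$ ($b = -22 + 69 = 47$)
$\left(17783 + 5932\right) \left(98 - 6\right) \left(77 + b\right) = \left(17783 + 5932\right) \left(98 - 6\right) \left(77 + 47\right) = 23715 \cdot 92 \cdot 124 = 23715 \cdot 11408 = 270540720$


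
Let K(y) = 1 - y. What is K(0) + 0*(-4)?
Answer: 1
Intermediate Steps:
K(0) + 0*(-4) = (1 - 1*0) + 0*(-4) = (1 + 0) + 0 = 1 + 0 = 1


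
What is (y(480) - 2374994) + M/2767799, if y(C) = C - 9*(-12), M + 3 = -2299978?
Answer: -6571880852375/2767799 ≈ -2.3744e+6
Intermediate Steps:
M = -2299981 (M = -3 - 2299978 = -2299981)
y(C) = 108 + C (y(C) = C + 108 = 108 + C)
(y(480) - 2374994) + M/2767799 = ((108 + 480) - 2374994) - 2299981/2767799 = (588 - 2374994) - 2299981*1/2767799 = -2374406 - 2299981/2767799 = -6571880852375/2767799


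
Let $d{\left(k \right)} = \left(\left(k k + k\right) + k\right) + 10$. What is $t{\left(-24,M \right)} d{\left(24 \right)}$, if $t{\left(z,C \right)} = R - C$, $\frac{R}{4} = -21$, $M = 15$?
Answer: $-62766$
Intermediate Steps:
$R = -84$ ($R = 4 \left(-21\right) = -84$)
$t{\left(z,C \right)} = -84 - C$
$d{\left(k \right)} = 10 + k^{2} + 2 k$ ($d{\left(k \right)} = \left(\left(k^{2} + k\right) + k\right) + 10 = \left(\left(k + k^{2}\right) + k\right) + 10 = \left(k^{2} + 2 k\right) + 10 = 10 + k^{2} + 2 k$)
$t{\left(-24,M \right)} d{\left(24 \right)} = \left(-84 - 15\right) \left(10 + 24^{2} + 2 \cdot 24\right) = \left(-84 - 15\right) \left(10 + 576 + 48\right) = \left(-99\right) 634 = -62766$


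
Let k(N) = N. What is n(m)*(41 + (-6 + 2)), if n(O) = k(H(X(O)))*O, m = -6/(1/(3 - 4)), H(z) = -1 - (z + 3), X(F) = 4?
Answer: -1776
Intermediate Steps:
H(z) = -4 - z (H(z) = -1 - (3 + z) = -1 + (-3 - z) = -4 - z)
m = 6 (m = -6/(1/(-1)) = -6/(-1) = -6*(-1) = 6)
n(O) = -8*O (n(O) = (-4 - 1*4)*O = (-4 - 4)*O = -8*O)
n(m)*(41 + (-6 + 2)) = (-8*6)*(41 + (-6 + 2)) = -48*(41 - 4) = -48*37 = -1776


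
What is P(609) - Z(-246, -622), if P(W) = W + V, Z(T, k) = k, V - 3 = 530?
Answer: 1764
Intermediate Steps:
V = 533 (V = 3 + 530 = 533)
P(W) = 533 + W (P(W) = W + 533 = 533 + W)
P(609) - Z(-246, -622) = (533 + 609) - 1*(-622) = 1142 + 622 = 1764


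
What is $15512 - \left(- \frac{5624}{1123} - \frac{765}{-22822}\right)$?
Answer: $\frac{397686184105}{25629106} \approx 15517.0$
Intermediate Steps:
$15512 - \left(- \frac{5624}{1123} - \frac{765}{-22822}\right) = 15512 - \left(\left(-5624\right) \frac{1}{1123} - - \frac{765}{22822}\right) = 15512 - \left(- \frac{5624}{1123} + \frac{765}{22822}\right) = 15512 - - \frac{127491833}{25629106} = 15512 + \frac{127491833}{25629106} = \frac{397686184105}{25629106}$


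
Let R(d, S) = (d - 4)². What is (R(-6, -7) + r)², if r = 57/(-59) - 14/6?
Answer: 292957456/31329 ≈ 9351.0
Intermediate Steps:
r = -584/177 (r = 57*(-1/59) - 14*⅙ = -57/59 - 7/3 = -584/177 ≈ -3.2994)
R(d, S) = (-4 + d)²
(R(-6, -7) + r)² = ((-4 - 6)² - 584/177)² = ((-10)² - 584/177)² = (100 - 584/177)² = (17116/177)² = 292957456/31329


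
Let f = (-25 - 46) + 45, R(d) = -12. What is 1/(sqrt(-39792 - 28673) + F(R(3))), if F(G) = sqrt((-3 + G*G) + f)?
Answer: 1/(sqrt(115) + I*sqrt(68465)) ≈ 0.00015637 - 0.0038154*I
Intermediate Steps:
f = -26 (f = -71 + 45 = -26)
F(G) = sqrt(-29 + G**2) (F(G) = sqrt((-3 + G*G) - 26) = sqrt((-3 + G**2) - 26) = sqrt(-29 + G**2))
1/(sqrt(-39792 - 28673) + F(R(3))) = 1/(sqrt(-39792 - 28673) + sqrt(-29 + (-12)**2)) = 1/(sqrt(-68465) + sqrt(-29 + 144)) = 1/(I*sqrt(68465) + sqrt(115)) = 1/(sqrt(115) + I*sqrt(68465))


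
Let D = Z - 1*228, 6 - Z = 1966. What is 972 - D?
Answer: 3160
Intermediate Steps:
Z = -1960 (Z = 6 - 1*1966 = 6 - 1966 = -1960)
D = -2188 (D = -1960 - 1*228 = -1960 - 228 = -2188)
972 - D = 972 - 1*(-2188) = 972 + 2188 = 3160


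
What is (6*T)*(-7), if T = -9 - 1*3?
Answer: 504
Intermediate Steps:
T = -12 (T = -9 - 3 = -12)
(6*T)*(-7) = (6*(-12))*(-7) = -72*(-7) = 504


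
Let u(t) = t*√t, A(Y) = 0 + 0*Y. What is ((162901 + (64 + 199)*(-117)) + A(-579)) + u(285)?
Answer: 132130 + 285*√285 ≈ 1.3694e+5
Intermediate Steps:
A(Y) = 0 (A(Y) = 0 + 0 = 0)
u(t) = t^(3/2)
((162901 + (64 + 199)*(-117)) + A(-579)) + u(285) = ((162901 + (64 + 199)*(-117)) + 0) + 285^(3/2) = ((162901 + 263*(-117)) + 0) + 285*√285 = ((162901 - 30771) + 0) + 285*√285 = (132130 + 0) + 285*√285 = 132130 + 285*√285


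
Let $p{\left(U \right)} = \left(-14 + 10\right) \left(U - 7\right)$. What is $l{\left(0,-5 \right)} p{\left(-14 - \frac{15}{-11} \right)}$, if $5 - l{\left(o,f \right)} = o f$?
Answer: $\frac{4320}{11} \approx 392.73$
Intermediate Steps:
$p{\left(U \right)} = 28 - 4 U$ ($p{\left(U \right)} = - 4 \left(-7 + U\right) = 28 - 4 U$)
$l{\left(o,f \right)} = 5 - f o$ ($l{\left(o,f \right)} = 5 - o f = 5 - f o$)
$l{\left(0,-5 \right)} p{\left(-14 - \frac{15}{-11} \right)} = \left(5 - \left(-5\right) 0\right) \left(28 - 4 \left(-14 - \frac{15}{-11}\right)\right) = \left(5 + 0\right) \left(28 - 4 \left(-14 - 15 \left(- \frac{1}{11}\right)\right)\right) = 5 \left(28 - 4 \left(-14 - - \frac{15}{11}\right)\right) = 5 \left(28 - 4 \left(-14 + \frac{15}{11}\right)\right) = 5 \left(28 - - \frac{556}{11}\right) = 5 \left(28 + \frac{556}{11}\right) = 5 \cdot \frac{864}{11} = \frac{4320}{11}$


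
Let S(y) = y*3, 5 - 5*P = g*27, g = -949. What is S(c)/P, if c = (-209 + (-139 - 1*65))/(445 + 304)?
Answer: -885/2742196 ≈ -0.00032273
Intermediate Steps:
c = -59/107 (c = (-209 + (-139 - 65))/749 = (-209 - 204)*(1/749) = -413*1/749 = -59/107 ≈ -0.55140)
P = 25628/5 (P = 1 - (-949)*27/5 = 1 - ⅕*(-25623) = 1 + 25623/5 = 25628/5 ≈ 5125.6)
S(y) = 3*y
S(c)/P = (3*(-59/107))/(25628/5) = -177/107*5/25628 = -885/2742196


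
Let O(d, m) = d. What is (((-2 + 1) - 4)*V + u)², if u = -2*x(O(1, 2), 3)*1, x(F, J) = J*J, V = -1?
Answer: 169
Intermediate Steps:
x(F, J) = J²
u = -18 (u = -2*3²*1 = -2*9*1 = -18*1 = -18)
(((-2 + 1) - 4)*V + u)² = (((-2 + 1) - 4)*(-1) - 18)² = ((-1 - 4)*(-1) - 18)² = (-5*(-1) - 18)² = (5 - 18)² = (-13)² = 169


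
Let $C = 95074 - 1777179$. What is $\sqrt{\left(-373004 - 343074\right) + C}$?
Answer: $i \sqrt{2398183} \approx 1548.6 i$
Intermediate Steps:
$C = -1682105$
$\sqrt{\left(-373004 - 343074\right) + C} = \sqrt{\left(-373004 - 343074\right) - 1682105} = \sqrt{-716078 - 1682105} = \sqrt{-2398183} = i \sqrt{2398183}$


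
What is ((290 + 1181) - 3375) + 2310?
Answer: 406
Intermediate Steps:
((290 + 1181) - 3375) + 2310 = (1471 - 3375) + 2310 = -1904 + 2310 = 406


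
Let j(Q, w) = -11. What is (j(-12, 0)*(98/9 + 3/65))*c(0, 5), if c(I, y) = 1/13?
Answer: -70367/7605 ≈ -9.2527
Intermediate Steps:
c(I, y) = 1/13
(j(-12, 0)*(98/9 + 3/65))*c(0, 5) = -11*(98/9 + 3/65)*(1/13) = -11*6397/585*(1/13) = -70367/585*1/13 = -70367/7605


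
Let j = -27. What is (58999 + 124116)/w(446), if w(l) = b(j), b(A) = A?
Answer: -183115/27 ≈ -6782.0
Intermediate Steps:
w(l) = -27
(58999 + 124116)/w(446) = (58999 + 124116)/(-27) = 183115*(-1/27) = -183115/27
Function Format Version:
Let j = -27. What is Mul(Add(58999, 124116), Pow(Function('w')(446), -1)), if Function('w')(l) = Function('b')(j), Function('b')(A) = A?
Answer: Rational(-183115, 27) ≈ -6782.0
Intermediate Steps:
Function('w')(l) = -27
Mul(Add(58999, 124116), Pow(Function('w')(446), -1)) = Mul(Add(58999, 124116), Pow(-27, -1)) = Mul(183115, Rational(-1, 27)) = Rational(-183115, 27)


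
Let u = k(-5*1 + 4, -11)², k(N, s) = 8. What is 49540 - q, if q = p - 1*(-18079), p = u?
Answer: 31397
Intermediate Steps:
u = 64 (u = 8² = 64)
p = 64
q = 18143 (q = 64 - 1*(-18079) = 64 + 18079 = 18143)
49540 - q = 49540 - 1*18143 = 49540 - 18143 = 31397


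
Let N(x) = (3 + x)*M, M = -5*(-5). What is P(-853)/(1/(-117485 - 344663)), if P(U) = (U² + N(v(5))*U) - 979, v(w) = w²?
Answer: -59862030440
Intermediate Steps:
M = 25
N(x) = 75 + 25*x (N(x) = (3 + x)*25 = 75 + 25*x)
P(U) = -979 + U² + 700*U (P(U) = (U² + (75 + 25*5²)*U) - 979 = (U² + (75 + 25*25)*U) - 979 = (U² + (75 + 625)*U) - 979 = (U² + 700*U) - 979 = -979 + U² + 700*U)
P(-853)/(1/(-117485 - 344663)) = (-979 + (-853)² + 700*(-853))/(1/(-117485 - 344663)) = (-979 + 727609 - 597100)/(1/(-462148)) = 129530/(-1/462148) = 129530*(-462148) = -59862030440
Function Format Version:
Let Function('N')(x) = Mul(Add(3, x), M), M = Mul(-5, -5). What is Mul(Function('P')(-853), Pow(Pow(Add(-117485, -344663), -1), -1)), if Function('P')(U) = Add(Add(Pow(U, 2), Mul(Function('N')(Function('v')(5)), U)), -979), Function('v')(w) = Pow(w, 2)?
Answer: -59862030440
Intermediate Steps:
M = 25
Function('N')(x) = Add(75, Mul(25, x)) (Function('N')(x) = Mul(Add(3, x), 25) = Add(75, Mul(25, x)))
Function('P')(U) = Add(-979, Pow(U, 2), Mul(700, U)) (Function('P')(U) = Add(Add(Pow(U, 2), Mul(Add(75, Mul(25, Pow(5, 2))), U)), -979) = Add(Add(Pow(U, 2), Mul(Add(75, Mul(25, 25)), U)), -979) = Add(Add(Pow(U, 2), Mul(Add(75, 625), U)), -979) = Add(Add(Pow(U, 2), Mul(700, U)), -979) = Add(-979, Pow(U, 2), Mul(700, U)))
Mul(Function('P')(-853), Pow(Pow(Add(-117485, -344663), -1), -1)) = Mul(Add(-979, Pow(-853, 2), Mul(700, -853)), Pow(Pow(Add(-117485, -344663), -1), -1)) = Mul(Add(-979, 727609, -597100), Pow(Pow(-462148, -1), -1)) = Mul(129530, Pow(Rational(-1, 462148), -1)) = Mul(129530, -462148) = -59862030440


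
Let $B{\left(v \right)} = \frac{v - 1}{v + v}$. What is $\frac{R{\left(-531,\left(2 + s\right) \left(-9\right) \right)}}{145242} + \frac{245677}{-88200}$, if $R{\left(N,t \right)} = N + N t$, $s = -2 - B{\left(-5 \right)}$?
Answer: $- \frac{1999019873}{711685800} \approx -2.8089$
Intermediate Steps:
$B{\left(v \right)} = \frac{-1 + v}{2 v}$
$s = - \frac{13}{5}$ ($s = -2 - \frac{-1 - 5}{2 \left(-5\right)} = -2 - \frac{1}{2} \left(- \frac{1}{5}\right) \left(-6\right) = -2 - \frac{3}{5} = - \frac{13}{5} \approx -2.6$)
$\frac{R{\left(-531,\left(2 + s\right) \left(-9\right) \right)}}{145242} + \frac{245677}{-88200} = \frac{\left(-531\right) \left(1 + \left(2 - \frac{13}{5}\right) \left(-9\right)\right)}{145242} + \frac{245677}{-88200} = - 531 \left(1 - - \frac{27}{5}\right) \frac{1}{145242} + 245677 \left(- \frac{1}{88200}\right) = - 531 \left(1 + \frac{27}{5}\right) \frac{1}{145242} - \frac{245677}{88200} = \left(-531\right) \frac{32}{5} \cdot \frac{1}{145242} - \frac{245677}{88200} = \left(- \frac{16992}{5}\right) \frac{1}{145242} - \frac{245677}{88200} = - \frac{944}{40345} - \frac{245677}{88200} = - \frac{1999019873}{711685800}$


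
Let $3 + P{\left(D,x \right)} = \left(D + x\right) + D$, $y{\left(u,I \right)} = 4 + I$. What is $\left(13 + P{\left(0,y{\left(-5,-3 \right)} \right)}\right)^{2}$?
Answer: $121$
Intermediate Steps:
$P{\left(D,x \right)} = -3 + x + 2 D$ ($P{\left(D,x \right)} = -3 + \left(\left(D + x\right) + D\right) = -3 + \left(x + 2 D\right) = -3 + x + 2 D$)
$\left(13 + P{\left(0,y{\left(-5,-3 \right)} \right)}\right)^{2} = \left(13 + \left(-3 + \left(4 - 3\right) + 2 \cdot 0\right)\right)^{2} = \left(13 + \left(-3 + 1 + 0\right)\right)^{2} = \left(13 - 2\right)^{2} = 11^{2} = 121$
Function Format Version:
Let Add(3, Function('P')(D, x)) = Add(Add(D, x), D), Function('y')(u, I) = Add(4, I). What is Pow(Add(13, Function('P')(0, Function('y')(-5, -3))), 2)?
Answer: 121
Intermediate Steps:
Function('P')(D, x) = Add(-3, x, Mul(2, D)) (Function('P')(D, x) = Add(-3, Add(Add(D, x), D)) = Add(-3, Add(x, Mul(2, D))) = Add(-3, x, Mul(2, D)))
Pow(Add(13, Function('P')(0, Function('y')(-5, -3))), 2) = Pow(Add(13, Add(-3, Add(4, -3), Mul(2, 0))), 2) = Pow(Add(13, Add(-3, 1, 0)), 2) = Pow(Add(13, -2), 2) = Pow(11, 2) = 121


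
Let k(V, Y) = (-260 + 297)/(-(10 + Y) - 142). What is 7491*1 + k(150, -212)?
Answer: 449497/60 ≈ 7491.6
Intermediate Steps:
k(V, Y) = 37/(-152 - Y) (k(V, Y) = 37/((-10 - Y) - 142) = 37/(-152 - Y))
7491*1 + k(150, -212) = 7491*1 - 37/(152 - 212) = 7491 - 37/(-60) = 7491 - 37*(-1/60) = 7491 + 37/60 = 449497/60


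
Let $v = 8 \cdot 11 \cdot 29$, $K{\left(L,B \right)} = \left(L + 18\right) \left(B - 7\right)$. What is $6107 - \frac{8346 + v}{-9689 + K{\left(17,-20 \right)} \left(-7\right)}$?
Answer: $\frac{9391908}{1537} \approx 6110.5$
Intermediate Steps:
$K{\left(L,B \right)} = \left(-7 + B\right) \left(18 + L\right)$ ($K{\left(L,B \right)} = \left(18 + L\right) \left(-7 + B\right) = \left(-7 + B\right) \left(18 + L\right)$)
$v = 2552$ ($v = 88 \cdot 29 = 2552$)
$6107 - \frac{8346 + v}{-9689 + K{\left(17,-20 \right)} \left(-7\right)} = 6107 - \frac{8346 + 2552}{-9689 + \left(-126 - 119 + 18 \left(-20\right) - 340\right) \left(-7\right)} = 6107 - \frac{10898}{-9689 + \left(-126 - 119 - 360 - 340\right) \left(-7\right)} = 6107 - \frac{10898}{-9689 - -6615} = 6107 - \frac{10898}{-9689 + 6615} = 6107 - \frac{10898}{-3074} = 6107 - 10898 \left(- \frac{1}{3074}\right) = 6107 - - \frac{5449}{1537} = 6107 + \frac{5449}{1537} = \frac{9391908}{1537}$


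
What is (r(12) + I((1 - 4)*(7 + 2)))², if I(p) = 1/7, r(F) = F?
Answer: 7225/49 ≈ 147.45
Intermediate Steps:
I(p) = ⅐
(r(12) + I((1 - 4)*(7 + 2)))² = (12 + ⅐)² = (85/7)² = 7225/49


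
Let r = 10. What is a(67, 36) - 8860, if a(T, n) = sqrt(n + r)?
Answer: -8860 + sqrt(46) ≈ -8853.2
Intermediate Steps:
a(T, n) = sqrt(10 + n) (a(T, n) = sqrt(n + 10) = sqrt(10 + n))
a(67, 36) - 8860 = sqrt(10 + 36) - 8860 = sqrt(46) - 8860 = -8860 + sqrt(46)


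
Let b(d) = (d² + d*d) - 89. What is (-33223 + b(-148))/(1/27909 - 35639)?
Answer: -146466432/497324425 ≈ -0.29451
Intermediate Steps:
b(d) = -89 + 2*d² (b(d) = (d² + d²) - 89 = 2*d² - 89 = -89 + 2*d²)
(-33223 + b(-148))/(1/27909 - 35639) = (-33223 + (-89 + 2*(-148)²))/(1/27909 - 35639) = (-33223 + (-89 + 2*21904))/(1/27909 - 35639) = (-33223 + (-89 + 43808))/(-994648850/27909) = (-33223 + 43719)*(-27909/994648850) = 10496*(-27909/994648850) = -146466432/497324425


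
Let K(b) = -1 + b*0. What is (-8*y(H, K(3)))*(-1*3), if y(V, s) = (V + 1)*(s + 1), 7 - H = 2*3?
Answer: 0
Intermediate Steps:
K(b) = -1 (K(b) = -1 + 0 = -1)
H = 1 (H = 7 - 2*3 = 7 - 1*6 = 7 - 6 = 1)
y(V, s) = (1 + V)*(1 + s)
(-8*y(H, K(3)))*(-1*3) = (-8*(1 + 1 - 1 + 1*(-1)))*(-1*3) = -8*(1 + 1 - 1 - 1)*(-3) = -8*0*(-3) = 0*(-3) = 0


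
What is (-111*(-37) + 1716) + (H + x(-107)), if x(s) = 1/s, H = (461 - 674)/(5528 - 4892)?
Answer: 132081123/22684 ≈ 5822.7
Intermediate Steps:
H = -71/212 (H = -213/636 = -213*1/636 = -71/212 ≈ -0.33491)
(-111*(-37) + 1716) + (H + x(-107)) = (-111*(-37) + 1716) + (-71/212 + 1/(-107)) = (4107 + 1716) + (-71/212 - 1/107) = 5823 - 7809/22684 = 132081123/22684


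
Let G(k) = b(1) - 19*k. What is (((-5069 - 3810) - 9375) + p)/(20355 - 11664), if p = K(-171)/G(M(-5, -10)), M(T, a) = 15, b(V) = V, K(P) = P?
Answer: -5183965/2468244 ≈ -2.1003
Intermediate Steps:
G(k) = 1 - 19*k
p = 171/284 (p = -171/(1 - 19*15) = -171/(1 - 285) = -171/(-284) = -171*(-1/284) = 171/284 ≈ 0.60211)
(((-5069 - 3810) - 9375) + p)/(20355 - 11664) = (((-5069 - 3810) - 9375) + 171/284)/(20355 - 11664) = ((-8879 - 9375) + 171/284)/8691 = (-18254 + 171/284)*(1/8691) = -5183965/284*1/8691 = -5183965/2468244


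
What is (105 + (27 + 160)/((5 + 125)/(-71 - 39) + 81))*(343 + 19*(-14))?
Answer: 7257019/878 ≈ 8265.4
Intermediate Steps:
(105 + (27 + 160)/((5 + 125)/(-71 - 39) + 81))*(343 + 19*(-14)) = (105 + 187/(130/(-110) + 81))*(343 - 266) = (105 + 187/(130*(-1/110) + 81))*77 = (105 + 187/(-13/11 + 81))*77 = (105 + 187/(878/11))*77 = (105 + 187*(11/878))*77 = (105 + 2057/878)*77 = (94247/878)*77 = 7257019/878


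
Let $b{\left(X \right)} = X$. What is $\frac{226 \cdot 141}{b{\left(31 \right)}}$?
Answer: $\frac{31866}{31} \approx 1027.9$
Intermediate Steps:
$\frac{226 \cdot 141}{b{\left(31 \right)}} = \frac{226 \cdot 141}{31} = 31866 \cdot \frac{1}{31} = \frac{31866}{31}$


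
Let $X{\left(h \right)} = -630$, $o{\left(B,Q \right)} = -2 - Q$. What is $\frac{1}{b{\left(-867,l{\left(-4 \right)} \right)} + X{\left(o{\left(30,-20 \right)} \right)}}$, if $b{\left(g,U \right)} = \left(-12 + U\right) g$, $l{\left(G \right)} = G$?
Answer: $\frac{1}{13242} \approx 7.5517 \cdot 10^{-5}$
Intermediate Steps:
$b{\left(g,U \right)} = g \left(-12 + U\right)$
$\frac{1}{b{\left(-867,l{\left(-4 \right)} \right)} + X{\left(o{\left(30,-20 \right)} \right)}} = \frac{1}{- 867 \left(-12 - 4\right) - 630} = \frac{1}{\left(-867\right) \left(-16\right) - 630} = \frac{1}{13872 - 630} = \frac{1}{13242}$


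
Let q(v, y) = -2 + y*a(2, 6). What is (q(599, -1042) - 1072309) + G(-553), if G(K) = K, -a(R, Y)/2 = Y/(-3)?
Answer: -1077032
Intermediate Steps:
a(R, Y) = 2*Y/3 (a(R, Y) = -2*Y/(-3) = -2*Y*(-1)/3 = -(-2)*Y/3 = 2*Y/3)
q(v, y) = -2 + 4*y (q(v, y) = -2 + y*((⅔)*6) = -2 + y*4 = -2 + 4*y)
(q(599, -1042) - 1072309) + G(-553) = ((-2 + 4*(-1042)) - 1072309) - 553 = ((-2 - 4168) - 1072309) - 553 = (-4170 - 1072309) - 553 = -1076479 - 553 = -1077032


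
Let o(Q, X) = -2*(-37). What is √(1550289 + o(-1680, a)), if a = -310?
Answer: √1550363 ≈ 1245.1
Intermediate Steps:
o(Q, X) = 74
√(1550289 + o(-1680, a)) = √(1550289 + 74) = √1550363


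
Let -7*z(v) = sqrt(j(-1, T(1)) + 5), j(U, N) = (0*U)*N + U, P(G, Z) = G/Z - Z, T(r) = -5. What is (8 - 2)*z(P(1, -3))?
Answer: -12/7 ≈ -1.7143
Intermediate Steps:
P(G, Z) = -Z + G/Z
j(U, N) = U (j(U, N) = 0*N + U = 0 + U = U)
z(v) = -2/7 (z(v) = -sqrt(-1 + 5)/7 = -sqrt(4)/7 = -1/7*2 = -2/7)
(8 - 2)*z(P(1, -3)) = (8 - 2)*(-2/7) = 6*(-2/7) = -12/7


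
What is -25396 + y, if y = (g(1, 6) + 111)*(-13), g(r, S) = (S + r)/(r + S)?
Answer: -26852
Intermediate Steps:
g(r, S) = 1 (g(r, S) = (S + r)/(S + r) = 1)
y = -1456 (y = (1 + 111)*(-13) = 112*(-13) = -1456)
-25396 + y = -25396 - 1456 = -26852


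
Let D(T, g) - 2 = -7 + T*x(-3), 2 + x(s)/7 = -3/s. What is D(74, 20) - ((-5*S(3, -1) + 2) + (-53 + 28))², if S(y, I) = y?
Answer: -1967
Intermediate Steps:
x(s) = -14 - 21/s (x(s) = -14 + 7*(-3/s) = -14 - 21/s)
D(T, g) = -5 - 7*T (D(T, g) = 2 + (-7 + T*(-14 - 21/(-3))) = 2 + (-7 + T*(-14 - 21*(-⅓))) = 2 + (-7 + T*(-14 + 7)) = 2 + (-7 + T*(-7)) = 2 + (-7 - 7*T) = -5 - 7*T)
D(74, 20) - ((-5*S(3, -1) + 2) + (-53 + 28))² = (-5 - 7*74) - ((-5*3 + 2) + (-53 + 28))² = (-5 - 518) - ((-15 + 2) - 25)² = -523 - (-13 - 25)² = -523 - 1*(-38)² = -523 - 1*1444 = -523 - 1444 = -1967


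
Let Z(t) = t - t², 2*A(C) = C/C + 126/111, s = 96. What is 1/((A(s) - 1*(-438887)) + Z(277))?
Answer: 74/26820269 ≈ 2.7591e-6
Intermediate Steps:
A(C) = 79/74 (A(C) = (C/C + 126/111)/2 = (1 + 126*(1/111))/2 = (1 + 42/37)/2 = (½)*(79/37) = 79/74)
1/((A(s) - 1*(-438887)) + Z(277)) = 1/((79/74 - 1*(-438887)) + 277*(1 - 1*277)) = 1/((79/74 + 438887) + 277*(1 - 277)) = 1/(32477717/74 + 277*(-276)) = 1/(32477717/74 - 76452) = 1/(26820269/74) = 74/26820269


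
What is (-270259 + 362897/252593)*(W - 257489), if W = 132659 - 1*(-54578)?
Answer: 4795764630809880/252593 ≈ 1.8986e+10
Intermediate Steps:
W = 187237 (W = 132659 + 54578 = 187237)
(-270259 + 362897/252593)*(W - 257489) = (-270259 + 362897/252593)*(187237 - 257489) = (-270259 + 362897*(1/252593))*(-70252) = (-270259 + 362897/252593)*(-70252) = -68265168690/252593*(-70252) = 4795764630809880/252593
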